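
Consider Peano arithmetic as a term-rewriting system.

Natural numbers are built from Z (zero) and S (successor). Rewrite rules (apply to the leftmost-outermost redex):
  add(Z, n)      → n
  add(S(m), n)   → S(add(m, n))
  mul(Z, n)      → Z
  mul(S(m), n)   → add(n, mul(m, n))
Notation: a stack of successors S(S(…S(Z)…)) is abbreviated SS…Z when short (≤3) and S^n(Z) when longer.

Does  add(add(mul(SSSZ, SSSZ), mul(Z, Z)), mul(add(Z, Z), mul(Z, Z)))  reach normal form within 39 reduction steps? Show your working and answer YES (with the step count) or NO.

Answer: YES — reaches normal form S^9(Z) in 39 ≤ 39 steps

Working:
  start: add(add(mul(SSSZ, SSSZ), mul(Z, Z)), mul(add(Z, Z), mul(Z, Z)))
  step 1: add(add(add(SSSZ, mul(SSZ, SSSZ)), mul(Z, Z)), mul(add(Z, Z), mul(Z, Z)))
  step 2: add(add(S(add(SSZ, mul(SSZ, SSSZ))), mul(Z, Z)), mul(add(Z, Z), mul(Z, Z)))
  step 3: add(S(add(add(SSZ, mul(SSZ, SSSZ)), mul(Z, Z))), mul(add(Z, Z), mul(Z, Z)))
  step 4: S(add(add(add(SSZ, mul(SSZ, SSSZ)), mul(Z, Z)), mul(add(Z, Z), mul(Z, Z))))
  step 5: S(add(add(S(add(SZ, mul(SSZ, SSSZ))), mul(Z, Z)), mul(add(Z, Z), mul(Z, Z))))
  step 6: S(add(S(add(add(SZ, mul(SSZ, SSSZ)), mul(Z, Z))), mul(add(Z, Z), mul(Z, Z))))
  step 7: S(S(add(add(add(SZ, mul(SSZ, SSSZ)), mul(Z, Z)), mul(add(Z, Z), mul(Z, Z)))))
  step 8: S(S(add(add(S(add(Z, mul(SSZ, SSSZ))), mul(Z, Z)), mul(add(Z, Z), mul(Z, Z)))))
  step 9: S(S(add(S(add(add(Z, mul(SSZ, SSSZ)), mul(Z, Z))), mul(add(Z, Z), mul(Z, Z)))))
  step 10: S(S(S(add(add(add(Z, mul(SSZ, SSSZ)), mul(Z, Z)), mul(add(Z, Z), mul(Z, Z))))))
  step 11: S(S(S(add(add(mul(SSZ, SSSZ), mul(Z, Z)), mul(add(Z, Z), mul(Z, Z))))))
  step 12: S(S(S(add(add(add(SSSZ, mul(SZ, SSSZ)), mul(Z, Z)), mul(add(Z, Z), mul(Z, Z))))))
  step 13: S(S(S(add(add(S(add(SSZ, mul(SZ, SSSZ))), mul(Z, Z)), mul(add(Z, Z), mul(Z, Z))))))
  step 14: S(S(S(add(S(add(add(SSZ, mul(SZ, SSSZ)), mul(Z, Z))), mul(add(Z, Z), mul(Z, Z))))))
  step 15: S(S(S(S(add(add(add(SSZ, mul(SZ, SSSZ)), mul(Z, Z)), mul(add(Z, Z), mul(Z, Z)))))))
  step 16: S(S(S(S(add(add(S(add(SZ, mul(SZ, SSSZ))), mul(Z, Z)), mul(add(Z, Z), mul(Z, Z)))))))
  step 17: S(S(S(S(add(S(add(add(SZ, mul(SZ, SSSZ)), mul(Z, Z))), mul(add(Z, Z), mul(Z, Z)))))))
  step 18: S(S(S(S(S(add(add(add(SZ, mul(SZ, SSSZ)), mul(Z, Z)), mul(add(Z, Z), mul(Z, Z))))))))
  step 19: S(S(S(S(S(add(add(S(add(Z, mul(SZ, SSSZ))), mul(Z, Z)), mul(add(Z, Z), mul(Z, Z))))))))
  step 20: S(S(S(S(S(add(S(add(add(Z, mul(SZ, SSSZ)), mul(Z, Z))), mul(add(Z, Z), mul(Z, Z))))))))
  step 21: S(S(S(S(S(S(add(add(add(Z, mul(SZ, SSSZ)), mul(Z, Z)), mul(add(Z, Z), mul(Z, Z)))))))))
  step 22: S(S(S(S(S(S(add(add(mul(SZ, SSSZ), mul(Z, Z)), mul(add(Z, Z), mul(Z, Z)))))))))
  step 23: S(S(S(S(S(S(add(add(add(SSSZ, mul(Z, SSSZ)), mul(Z, Z)), mul(add(Z, Z), mul(Z, Z)))))))))
  step 24: S(S(S(S(S(S(add(add(S(add(SSZ, mul(Z, SSSZ))), mul(Z, Z)), mul(add(Z, Z), mul(Z, Z)))))))))
  step 25: S(S(S(S(S(S(add(S(add(add(SSZ, mul(Z, SSSZ)), mul(Z, Z))), mul(add(Z, Z), mul(Z, Z)))))))))
  step 26: S(S(S(S(S(S(S(add(add(add(SSZ, mul(Z, SSSZ)), mul(Z, Z)), mul(add(Z, Z), mul(Z, Z))))))))))
  step 27: S(S(S(S(S(S(S(add(add(S(add(SZ, mul(Z, SSSZ))), mul(Z, Z)), mul(add(Z, Z), mul(Z, Z))))))))))
  step 28: S(S(S(S(S(S(S(add(S(add(add(SZ, mul(Z, SSSZ)), mul(Z, Z))), mul(add(Z, Z), mul(Z, Z))))))))))
  step 29: S(S(S(S(S(S(S(S(add(add(add(SZ, mul(Z, SSSZ)), mul(Z, Z)), mul(add(Z, Z), mul(Z, Z)))))))))))
  step 30: S(S(S(S(S(S(S(S(add(add(S(add(Z, mul(Z, SSSZ))), mul(Z, Z)), mul(add(Z, Z), mul(Z, Z)))))))))))
  step 31: S(S(S(S(S(S(S(S(add(S(add(add(Z, mul(Z, SSSZ)), mul(Z, Z))), mul(add(Z, Z), mul(Z, Z)))))))))))
  step 32: S(S(S(S(S(S(S(S(S(add(add(add(Z, mul(Z, SSSZ)), mul(Z, Z)), mul(add(Z, Z), mul(Z, Z))))))))))))
  step 33: S(S(S(S(S(S(S(S(S(add(add(mul(Z, SSSZ), mul(Z, Z)), mul(add(Z, Z), mul(Z, Z))))))))))))
  step 34: S(S(S(S(S(S(S(S(S(add(add(Z, mul(Z, Z)), mul(add(Z, Z), mul(Z, Z))))))))))))
  step 35: S(S(S(S(S(S(S(S(S(add(mul(Z, Z), mul(add(Z, Z), mul(Z, Z))))))))))))
  step 36: S(S(S(S(S(S(S(S(S(add(Z, mul(add(Z, Z), mul(Z, Z))))))))))))
  step 37: S(S(S(S(S(S(S(S(S(mul(add(Z, Z), mul(Z, Z)))))))))))
  step 38: S(S(S(S(S(S(S(S(S(mul(Z, mul(Z, Z)))))))))))
  step 39: S^9(Z)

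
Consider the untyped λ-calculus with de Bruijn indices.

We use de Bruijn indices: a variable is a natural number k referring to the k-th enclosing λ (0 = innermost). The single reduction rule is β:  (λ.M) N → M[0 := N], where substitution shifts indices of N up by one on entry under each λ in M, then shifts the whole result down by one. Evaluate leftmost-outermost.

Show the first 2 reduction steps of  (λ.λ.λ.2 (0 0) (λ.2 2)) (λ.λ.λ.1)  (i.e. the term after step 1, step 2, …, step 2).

Answer: after 2 steps: λ.λ.(λ.λ.1) (λ.2 2)

Derivation:
  start: (λ.λ.λ.2 (0 0) (λ.2 2)) (λ.λ.λ.1)
  [1] λ.λ.(λ.λ.λ.1) (0 0) (λ.2 2)
  [2] λ.λ.(λ.λ.1) (λ.2 2)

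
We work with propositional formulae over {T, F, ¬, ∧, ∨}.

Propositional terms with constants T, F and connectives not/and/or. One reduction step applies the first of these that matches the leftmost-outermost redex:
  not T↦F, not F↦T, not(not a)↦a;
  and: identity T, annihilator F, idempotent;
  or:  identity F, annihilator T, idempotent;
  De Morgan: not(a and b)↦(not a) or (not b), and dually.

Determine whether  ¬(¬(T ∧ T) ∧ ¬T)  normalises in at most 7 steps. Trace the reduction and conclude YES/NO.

Answer: YES — reaches normal form T in 4 ≤ 7 steps

Reduction:
  start: ¬(¬(T ∧ T) ∧ ¬T)
  [1] ¬¬(T ∧ T) ∨ ¬¬T
  [2] (T ∧ T) ∨ ¬¬T
  [3] T ∨ ¬¬T
  [4] T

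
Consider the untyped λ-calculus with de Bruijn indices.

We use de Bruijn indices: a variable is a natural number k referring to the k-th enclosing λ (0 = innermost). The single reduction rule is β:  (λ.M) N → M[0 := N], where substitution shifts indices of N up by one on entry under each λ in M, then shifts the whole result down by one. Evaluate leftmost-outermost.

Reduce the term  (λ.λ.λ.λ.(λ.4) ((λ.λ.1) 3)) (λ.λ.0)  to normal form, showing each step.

  start: (λ.λ.λ.λ.(λ.4) ((λ.λ.1) 3)) (λ.λ.0)
  →1  λ.λ.λ.(λ.λ.λ.0) ((λ.λ.1) (λ.λ.0))
  →2  λ.λ.λ.λ.λ.0

Answer: normal form = λ.λ.λ.λ.λ.0  (in 2 steps)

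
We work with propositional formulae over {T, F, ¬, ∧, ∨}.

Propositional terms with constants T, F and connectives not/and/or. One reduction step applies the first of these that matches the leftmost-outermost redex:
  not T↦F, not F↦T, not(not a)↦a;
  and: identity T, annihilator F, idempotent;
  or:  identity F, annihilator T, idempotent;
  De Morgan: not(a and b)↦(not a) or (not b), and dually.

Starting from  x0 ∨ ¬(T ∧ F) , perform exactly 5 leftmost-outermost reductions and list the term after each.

Answer: after 5 steps: T

Reduction:
  start: x0 ∨ ¬(T ∧ F)
  →1  x0 ∨ (¬T ∨ ¬F)
  →2  x0 ∨ (F ∨ ¬F)
  →3  x0 ∨ ¬F
  →4  x0 ∨ T
  →5  T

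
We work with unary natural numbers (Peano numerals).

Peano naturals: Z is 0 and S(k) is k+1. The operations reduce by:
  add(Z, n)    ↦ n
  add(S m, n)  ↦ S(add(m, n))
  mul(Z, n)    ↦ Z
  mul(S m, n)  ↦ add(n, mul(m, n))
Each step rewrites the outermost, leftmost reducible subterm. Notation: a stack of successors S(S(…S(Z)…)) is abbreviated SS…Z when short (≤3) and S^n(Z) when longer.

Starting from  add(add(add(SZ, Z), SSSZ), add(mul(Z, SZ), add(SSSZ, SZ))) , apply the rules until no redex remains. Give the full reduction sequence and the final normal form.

  start: add(add(add(SZ, Z), SSSZ), add(mul(Z, SZ), add(SSSZ, SZ)))
  [1] add(add(S(add(Z, Z)), SSSZ), add(mul(Z, SZ), add(SSSZ, SZ)))
  [2] add(S(add(add(Z, Z), SSSZ)), add(mul(Z, SZ), add(SSSZ, SZ)))
  [3] S(add(add(add(Z, Z), SSSZ), add(mul(Z, SZ), add(SSSZ, SZ))))
  [4] S(add(add(Z, SSSZ), add(mul(Z, SZ), add(SSSZ, SZ))))
  [5] S(add(SSSZ, add(mul(Z, SZ), add(SSSZ, SZ))))
  [6] S(S(add(SSZ, add(mul(Z, SZ), add(SSSZ, SZ)))))
  [7] S(S(S(add(SZ, add(mul(Z, SZ), add(SSSZ, SZ))))))
  [8] S(S(S(S(add(Z, add(mul(Z, SZ), add(SSSZ, SZ)))))))
  [9] S(S(S(S(add(mul(Z, SZ), add(SSSZ, SZ))))))
  [10] S(S(S(S(add(Z, add(SSSZ, SZ))))))
  [11] S(S(S(S(add(SSSZ, SZ)))))
  [12] S(S(S(S(S(add(SSZ, SZ))))))
  [13] S(S(S(S(S(S(add(SZ, SZ)))))))
  [14] S(S(S(S(S(S(S(add(Z, SZ))))))))
  [15] S^8(Z)

Answer: normal form = S^8(Z)  (in 15 steps)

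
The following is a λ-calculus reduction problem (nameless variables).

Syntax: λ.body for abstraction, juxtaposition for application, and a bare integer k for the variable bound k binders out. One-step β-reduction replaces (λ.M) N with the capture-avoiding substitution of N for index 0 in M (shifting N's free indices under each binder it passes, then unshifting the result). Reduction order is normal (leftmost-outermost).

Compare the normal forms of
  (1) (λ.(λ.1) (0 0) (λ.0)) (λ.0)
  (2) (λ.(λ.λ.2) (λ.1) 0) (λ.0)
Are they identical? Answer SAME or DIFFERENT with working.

Term A:
  start: (λ.(λ.1) (0 0) (λ.0)) (λ.0)
  [1] (λ.λ.0) ((λ.0) (λ.0)) (λ.0)
  [2] (λ.0) (λ.0)
  [3] λ.0

Term B:
  start: (λ.(λ.λ.2) (λ.1) 0) (λ.0)
  [1] (λ.λ.λ.0) (λ.λ.0) (λ.0)
  [2] (λ.λ.0) (λ.0)
  [3] λ.0

Answer: SAME — A ⇓ λ.0, B ⇓ λ.0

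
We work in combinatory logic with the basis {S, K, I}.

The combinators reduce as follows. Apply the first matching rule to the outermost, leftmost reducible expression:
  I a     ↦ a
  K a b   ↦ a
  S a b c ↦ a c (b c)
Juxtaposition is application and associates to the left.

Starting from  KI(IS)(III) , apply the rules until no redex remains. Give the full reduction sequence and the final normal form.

  start: KI(IS)(III)
  [1] I(III)
  [2] III
  [3] II
  [4] I

Answer: normal form = I  (in 4 steps)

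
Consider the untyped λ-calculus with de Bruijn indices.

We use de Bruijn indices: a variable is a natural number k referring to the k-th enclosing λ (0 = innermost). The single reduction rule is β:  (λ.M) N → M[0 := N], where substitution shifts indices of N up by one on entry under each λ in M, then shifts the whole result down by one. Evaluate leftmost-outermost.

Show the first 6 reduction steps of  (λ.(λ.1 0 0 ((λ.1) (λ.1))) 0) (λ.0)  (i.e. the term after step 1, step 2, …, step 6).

Answer: after 6 steps: λ.0

Reduction:
  start: (λ.(λ.1 0 0 ((λ.1) (λ.1))) 0) (λ.0)
  →1  (λ.(λ.0) 0 0 ((λ.1) (λ.1))) (λ.0)
  →2  (λ.0) (λ.0) (λ.0) ((λ.λ.0) (λ.λ.0))
  →3  (λ.0) (λ.0) ((λ.λ.0) (λ.λ.0))
  →4  (λ.0) ((λ.λ.0) (λ.λ.0))
  →5  (λ.λ.0) (λ.λ.0)
  →6  λ.0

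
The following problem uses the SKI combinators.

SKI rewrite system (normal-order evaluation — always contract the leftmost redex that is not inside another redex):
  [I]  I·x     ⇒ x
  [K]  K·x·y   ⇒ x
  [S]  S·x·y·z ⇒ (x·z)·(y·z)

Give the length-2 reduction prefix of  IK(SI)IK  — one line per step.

Answer: after 2 steps: SIK

Reduction:
  start: IK(SI)IK
  [1] K(SI)IK
  [2] SIK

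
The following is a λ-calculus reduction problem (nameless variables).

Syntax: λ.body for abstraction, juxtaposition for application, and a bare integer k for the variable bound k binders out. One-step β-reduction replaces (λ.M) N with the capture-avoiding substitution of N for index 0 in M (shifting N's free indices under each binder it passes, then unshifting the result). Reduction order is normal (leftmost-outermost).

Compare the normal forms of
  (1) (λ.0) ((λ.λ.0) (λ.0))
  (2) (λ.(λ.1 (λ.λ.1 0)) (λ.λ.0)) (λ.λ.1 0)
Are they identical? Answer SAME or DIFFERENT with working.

Answer: DIFFERENT — A ⇓ λ.0, B ⇓ λ.λ.1 0

Working:
Term A:
  start: (λ.0) ((λ.λ.0) (λ.0))
  [1] (λ.λ.0) (λ.0)
  [2] λ.0

Term B:
  start: (λ.(λ.1 (λ.λ.1 0)) (λ.λ.0)) (λ.λ.1 0)
  [1] (λ.(λ.λ.1 0) (λ.λ.1 0)) (λ.λ.0)
  [2] (λ.λ.1 0) (λ.λ.1 0)
  [3] λ.(λ.λ.1 0) 0
  [4] λ.λ.1 0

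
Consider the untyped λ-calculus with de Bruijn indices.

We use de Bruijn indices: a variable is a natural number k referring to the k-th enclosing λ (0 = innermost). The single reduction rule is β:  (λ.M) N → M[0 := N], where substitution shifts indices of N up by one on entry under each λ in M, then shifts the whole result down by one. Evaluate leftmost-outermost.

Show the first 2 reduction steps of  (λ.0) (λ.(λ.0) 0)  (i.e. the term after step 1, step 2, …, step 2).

Answer: after 2 steps: λ.0

Reduction:
  start: (λ.0) (λ.(λ.0) 0)
  →1  λ.(λ.0) 0
  →2  λ.0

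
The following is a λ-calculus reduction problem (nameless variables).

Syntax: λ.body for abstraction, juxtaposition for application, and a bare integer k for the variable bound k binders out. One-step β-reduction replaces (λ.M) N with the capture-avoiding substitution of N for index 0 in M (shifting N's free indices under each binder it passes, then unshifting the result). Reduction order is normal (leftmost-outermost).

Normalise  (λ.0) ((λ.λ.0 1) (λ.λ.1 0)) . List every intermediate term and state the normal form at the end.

  start: (λ.0) ((λ.λ.0 1) (λ.λ.1 0))
  →1  (λ.λ.0 1) (λ.λ.1 0)
  →2  λ.0 (λ.λ.1 0)

Answer: normal form = λ.0 (λ.λ.1 0)  (in 2 steps)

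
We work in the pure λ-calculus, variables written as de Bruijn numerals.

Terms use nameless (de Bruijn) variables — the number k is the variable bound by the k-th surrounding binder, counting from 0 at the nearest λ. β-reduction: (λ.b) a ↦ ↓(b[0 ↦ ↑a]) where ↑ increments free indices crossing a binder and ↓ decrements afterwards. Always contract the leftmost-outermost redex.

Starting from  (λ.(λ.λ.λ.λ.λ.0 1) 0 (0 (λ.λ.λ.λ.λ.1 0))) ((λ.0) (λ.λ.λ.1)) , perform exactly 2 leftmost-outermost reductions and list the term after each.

  start: (λ.(λ.λ.λ.λ.λ.0 1) 0 (0 (λ.λ.λ.λ.λ.1 0))) ((λ.0) (λ.λ.λ.1))
  →1  (λ.λ.λ.λ.λ.0 1) ((λ.0) (λ.λ.λ.1)) ((λ.0) (λ.λ.λ.1) (λ.λ.λ.λ.λ.1 0))
  →2  (λ.λ.λ.λ.0 1) ((λ.0) (λ.λ.λ.1) (λ.λ.λ.λ.λ.1 0))

Answer: after 2 steps: (λ.λ.λ.λ.0 1) ((λ.0) (λ.λ.λ.1) (λ.λ.λ.λ.λ.1 0))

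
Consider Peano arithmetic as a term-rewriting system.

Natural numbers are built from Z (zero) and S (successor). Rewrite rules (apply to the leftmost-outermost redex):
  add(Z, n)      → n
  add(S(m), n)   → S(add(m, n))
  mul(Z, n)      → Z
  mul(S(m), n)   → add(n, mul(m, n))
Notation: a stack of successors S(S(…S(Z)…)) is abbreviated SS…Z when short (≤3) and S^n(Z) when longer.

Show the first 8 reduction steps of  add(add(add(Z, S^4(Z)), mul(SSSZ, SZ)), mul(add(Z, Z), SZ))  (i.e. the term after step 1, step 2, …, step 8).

  start: add(add(add(Z, S^4(Z)), mul(SSSZ, SZ)), mul(add(Z, Z), SZ))
  step 1: add(add(S^4(Z), mul(SSSZ, SZ)), mul(add(Z, Z), SZ))
  step 2: add(S(add(SSSZ, mul(SSSZ, SZ))), mul(add(Z, Z), SZ))
  step 3: S(add(add(SSSZ, mul(SSSZ, SZ)), mul(add(Z, Z), SZ)))
  step 4: S(add(S(add(SSZ, mul(SSSZ, SZ))), mul(add(Z, Z), SZ)))
  step 5: S(S(add(add(SSZ, mul(SSSZ, SZ)), mul(add(Z, Z), SZ))))
  step 6: S(S(add(S(add(SZ, mul(SSSZ, SZ))), mul(add(Z, Z), SZ))))
  step 7: S(S(S(add(add(SZ, mul(SSSZ, SZ)), mul(add(Z, Z), SZ)))))
  step 8: S(S(S(add(S(add(Z, mul(SSSZ, SZ))), mul(add(Z, Z), SZ)))))

Answer: after 8 steps: S(S(S(add(S(add(Z, mul(SSSZ, SZ))), mul(add(Z, Z), SZ)))))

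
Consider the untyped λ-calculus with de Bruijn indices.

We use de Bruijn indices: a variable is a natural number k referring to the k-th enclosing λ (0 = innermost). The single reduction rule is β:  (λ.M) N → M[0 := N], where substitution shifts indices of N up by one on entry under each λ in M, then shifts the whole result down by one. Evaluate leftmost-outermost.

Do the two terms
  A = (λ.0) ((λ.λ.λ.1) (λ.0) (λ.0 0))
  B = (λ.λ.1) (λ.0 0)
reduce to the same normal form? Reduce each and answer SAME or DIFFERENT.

Term A:
  start: (λ.0) ((λ.λ.λ.1) (λ.0) (λ.0 0))
  →1  (λ.λ.λ.1) (λ.0) (λ.0 0)
  →2  (λ.λ.1) (λ.0 0)
  →3  λ.λ.0 0

Term B:
  start: (λ.λ.1) (λ.0 0)
  →1  λ.λ.0 0

Answer: SAME — A ⇓ λ.λ.0 0, B ⇓ λ.λ.0 0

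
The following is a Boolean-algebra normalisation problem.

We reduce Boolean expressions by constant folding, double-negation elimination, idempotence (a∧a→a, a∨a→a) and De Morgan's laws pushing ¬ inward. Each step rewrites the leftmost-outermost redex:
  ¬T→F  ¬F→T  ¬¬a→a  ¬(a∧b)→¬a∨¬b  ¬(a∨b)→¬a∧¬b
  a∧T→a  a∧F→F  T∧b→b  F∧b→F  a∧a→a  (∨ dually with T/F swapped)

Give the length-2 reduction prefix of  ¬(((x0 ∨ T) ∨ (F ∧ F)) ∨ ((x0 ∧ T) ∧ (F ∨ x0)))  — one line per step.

  start: ¬(((x0 ∨ T) ∨ (F ∧ F)) ∨ ((x0 ∧ T) ∧ (F ∨ x0)))
  step 1: ¬((x0 ∨ T) ∨ (F ∧ F)) ∧ ¬((x0 ∧ T) ∧ (F ∨ x0))
  step 2: (¬(x0 ∨ T) ∧ ¬(F ∧ F)) ∧ ¬((x0 ∧ T) ∧ (F ∨ x0))

Answer: after 2 steps: (¬(x0 ∨ T) ∧ ¬(F ∧ F)) ∧ ¬((x0 ∧ T) ∧ (F ∨ x0))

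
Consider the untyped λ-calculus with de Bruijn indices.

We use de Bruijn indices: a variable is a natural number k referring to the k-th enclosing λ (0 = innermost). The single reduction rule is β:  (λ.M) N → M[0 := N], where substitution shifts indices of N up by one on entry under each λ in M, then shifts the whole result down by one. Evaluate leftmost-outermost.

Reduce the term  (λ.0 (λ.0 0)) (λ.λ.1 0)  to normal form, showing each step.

Answer: normal form = λ.0 0  (in 3 steps)

Working:
  start: (λ.0 (λ.0 0)) (λ.λ.1 0)
  →1  (λ.λ.1 0) (λ.0 0)
  →2  λ.(λ.0 0) 0
  →3  λ.0 0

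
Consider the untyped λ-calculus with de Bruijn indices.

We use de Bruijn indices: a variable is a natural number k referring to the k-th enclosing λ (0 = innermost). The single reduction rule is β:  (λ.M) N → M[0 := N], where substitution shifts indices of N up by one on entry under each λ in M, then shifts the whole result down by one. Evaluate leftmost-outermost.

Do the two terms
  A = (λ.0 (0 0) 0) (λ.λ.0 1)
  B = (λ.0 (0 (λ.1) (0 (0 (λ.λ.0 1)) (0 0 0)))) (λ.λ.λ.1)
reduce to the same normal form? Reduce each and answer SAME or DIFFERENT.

Answer: DIFFERENT — A ⇓ λ.0 (λ.0 (λ.λ.0 1)), B ⇓ λ.λ.1

Reduction:
Term A:
  start: (λ.0 (0 0) 0) (λ.λ.0 1)
  →1  (λ.λ.0 1) ((λ.λ.0 1) (λ.λ.0 1)) (λ.λ.0 1)
  →2  (λ.0 ((λ.λ.0 1) (λ.λ.0 1))) (λ.λ.0 1)
  →3  (λ.λ.0 1) ((λ.λ.0 1) (λ.λ.0 1))
  →4  λ.0 ((λ.λ.0 1) (λ.λ.0 1))
  →5  λ.0 (λ.0 (λ.λ.0 1))

Term B:
  start: (λ.0 (0 (λ.1) (0 (0 (λ.λ.0 1)) (0 0 0)))) (λ.λ.λ.1)
  →1  (λ.λ.λ.1) ((λ.λ.λ.1) (λ.λ.λ.λ.1) ((λ.λ.λ.1) ((λ.λ.λ.1) (λ.λ.0 1)) ((λ.λ.λ.1) (λ.λ.λ.1) (λ.λ.λ.1))))
  →2  λ.λ.1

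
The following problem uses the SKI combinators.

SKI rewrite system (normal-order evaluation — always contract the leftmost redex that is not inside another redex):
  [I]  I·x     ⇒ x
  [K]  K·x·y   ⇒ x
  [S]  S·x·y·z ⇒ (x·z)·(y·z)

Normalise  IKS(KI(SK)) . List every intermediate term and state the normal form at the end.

Answer: normal form = S  (in 2 steps)

Derivation:
  start: IKS(KI(SK))
  →1  KS(KI(SK))
  →2  S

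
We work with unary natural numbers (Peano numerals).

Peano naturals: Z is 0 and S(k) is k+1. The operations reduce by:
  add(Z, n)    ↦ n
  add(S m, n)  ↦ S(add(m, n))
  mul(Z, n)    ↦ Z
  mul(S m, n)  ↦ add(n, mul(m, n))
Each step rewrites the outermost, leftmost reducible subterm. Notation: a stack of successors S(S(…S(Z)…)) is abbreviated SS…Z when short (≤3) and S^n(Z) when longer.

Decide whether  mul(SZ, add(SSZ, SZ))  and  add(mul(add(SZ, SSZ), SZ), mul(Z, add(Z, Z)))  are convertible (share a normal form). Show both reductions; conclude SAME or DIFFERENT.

Answer: SAME — A ⇓ SSSZ, B ⇓ SSSZ

Derivation:
Term A:
  start: mul(SZ, add(SSZ, SZ))
  →1  add(add(SSZ, SZ), mul(Z, add(SSZ, SZ)))
  →2  add(S(add(SZ, SZ)), mul(Z, add(SSZ, SZ)))
  →3  S(add(add(SZ, SZ), mul(Z, add(SSZ, SZ))))
  →4  S(add(S(add(Z, SZ)), mul(Z, add(SSZ, SZ))))
  →5  S(S(add(add(Z, SZ), mul(Z, add(SSZ, SZ)))))
  →6  S(S(add(SZ, mul(Z, add(SSZ, SZ)))))
  →7  S(S(S(add(Z, mul(Z, add(SSZ, SZ))))))
  →8  S(S(S(mul(Z, add(SSZ, SZ)))))
  →9  SSSZ

Term B:
  start: add(mul(add(SZ, SSZ), SZ), mul(Z, add(Z, Z)))
  →1  add(mul(S(add(Z, SSZ)), SZ), mul(Z, add(Z, Z)))
  →2  add(add(SZ, mul(add(Z, SSZ), SZ)), mul(Z, add(Z, Z)))
  →3  add(S(add(Z, mul(add(Z, SSZ), SZ))), mul(Z, add(Z, Z)))
  →4  S(add(add(Z, mul(add(Z, SSZ), SZ)), mul(Z, add(Z, Z))))
  →5  S(add(mul(add(Z, SSZ), SZ), mul(Z, add(Z, Z))))
  →6  S(add(mul(SSZ, SZ), mul(Z, add(Z, Z))))
  →7  S(add(add(SZ, mul(SZ, SZ)), mul(Z, add(Z, Z))))
  →8  S(add(S(add(Z, mul(SZ, SZ))), mul(Z, add(Z, Z))))
  →9  S(S(add(add(Z, mul(SZ, SZ)), mul(Z, add(Z, Z)))))
  →10  S(S(add(mul(SZ, SZ), mul(Z, add(Z, Z)))))
  →11  S(S(add(add(SZ, mul(Z, SZ)), mul(Z, add(Z, Z)))))
  →12  S(S(add(S(add(Z, mul(Z, SZ))), mul(Z, add(Z, Z)))))
  →13  S(S(S(add(add(Z, mul(Z, SZ)), mul(Z, add(Z, Z))))))
  →14  S(S(S(add(mul(Z, SZ), mul(Z, add(Z, Z))))))
  →15  S(S(S(add(Z, mul(Z, add(Z, Z))))))
  →16  S(S(S(mul(Z, add(Z, Z)))))
  →17  SSSZ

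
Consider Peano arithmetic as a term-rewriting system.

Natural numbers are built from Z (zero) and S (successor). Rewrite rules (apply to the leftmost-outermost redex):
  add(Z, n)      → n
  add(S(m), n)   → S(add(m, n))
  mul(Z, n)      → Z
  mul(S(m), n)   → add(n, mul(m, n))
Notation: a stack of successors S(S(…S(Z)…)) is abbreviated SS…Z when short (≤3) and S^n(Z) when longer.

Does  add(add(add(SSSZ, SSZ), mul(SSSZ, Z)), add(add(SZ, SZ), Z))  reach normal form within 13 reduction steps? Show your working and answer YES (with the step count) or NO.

  start: add(add(add(SSSZ, SSZ), mul(SSSZ, Z)), add(add(SZ, SZ), Z))
  →1  add(add(S(add(SSZ, SSZ)), mul(SSSZ, Z)), add(add(SZ, SZ), Z))
  →2  add(S(add(add(SSZ, SSZ), mul(SSSZ, Z))), add(add(SZ, SZ), Z))
  →3  S(add(add(add(SSZ, SSZ), mul(SSSZ, Z)), add(add(SZ, SZ), Z)))
  →4  S(add(add(S(add(SZ, SSZ)), mul(SSSZ, Z)), add(add(SZ, SZ), Z)))
  →5  S(add(S(add(add(SZ, SSZ), mul(SSSZ, Z))), add(add(SZ, SZ), Z)))
  →6  S(S(add(add(add(SZ, SSZ), mul(SSSZ, Z)), add(add(SZ, SZ), Z))))
  →7  S(S(add(add(S(add(Z, SSZ)), mul(SSSZ, Z)), add(add(SZ, SZ), Z))))
  →8  S(S(add(S(add(add(Z, SSZ), mul(SSSZ, Z))), add(add(SZ, SZ), Z))))
  →9  S(S(S(add(add(add(Z, SSZ), mul(SSSZ, Z)), add(add(SZ, SZ), Z)))))
  →10  S(S(S(add(add(SSZ, mul(SSSZ, Z)), add(add(SZ, SZ), Z)))))
  →11  S(S(S(add(S(add(SZ, mul(SSSZ, Z))), add(add(SZ, SZ), Z)))))
  →12  S(S(S(S(add(add(SZ, mul(SSSZ, Z)), add(add(SZ, SZ), Z))))))
  →13  S(S(S(S(add(S(add(Z, mul(SSSZ, Z))), add(add(SZ, SZ), Z))))))

Answer: NO — after 13 steps the term is S(S(S(S(add(S(add(Z, mul(SSSZ, Z))), add(add(SZ, SZ), Z)))))), not yet normal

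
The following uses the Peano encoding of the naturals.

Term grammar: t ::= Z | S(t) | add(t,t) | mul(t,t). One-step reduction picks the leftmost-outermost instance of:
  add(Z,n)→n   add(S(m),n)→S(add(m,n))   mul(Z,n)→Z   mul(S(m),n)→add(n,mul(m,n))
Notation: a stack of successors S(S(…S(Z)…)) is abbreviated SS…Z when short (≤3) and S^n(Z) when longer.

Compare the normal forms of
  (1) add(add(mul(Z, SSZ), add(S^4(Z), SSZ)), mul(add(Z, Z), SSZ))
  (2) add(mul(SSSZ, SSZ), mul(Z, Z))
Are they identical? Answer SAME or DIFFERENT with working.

Answer: SAME — A ⇓ S^6(Z), B ⇓ S^6(Z)

Reduction:
Term A:
  start: add(add(mul(Z, SSZ), add(S^4(Z), SSZ)), mul(add(Z, Z), SSZ))
  →1  add(add(Z, add(S^4(Z), SSZ)), mul(add(Z, Z), SSZ))
  →2  add(add(S^4(Z), SSZ), mul(add(Z, Z), SSZ))
  →3  add(S(add(SSSZ, SSZ)), mul(add(Z, Z), SSZ))
  →4  S(add(add(SSSZ, SSZ), mul(add(Z, Z), SSZ)))
  →5  S(add(S(add(SSZ, SSZ)), mul(add(Z, Z), SSZ)))
  →6  S(S(add(add(SSZ, SSZ), mul(add(Z, Z), SSZ))))
  →7  S(S(add(S(add(SZ, SSZ)), mul(add(Z, Z), SSZ))))
  →8  S(S(S(add(add(SZ, SSZ), mul(add(Z, Z), SSZ)))))
  →9  S(S(S(add(S(add(Z, SSZ)), mul(add(Z, Z), SSZ)))))
  →10  S(S(S(S(add(add(Z, SSZ), mul(add(Z, Z), SSZ))))))
  →11  S(S(S(S(add(SSZ, mul(add(Z, Z), SSZ))))))
  →12  S(S(S(S(S(add(SZ, mul(add(Z, Z), SSZ)))))))
  →13  S(S(S(S(S(S(add(Z, mul(add(Z, Z), SSZ))))))))
  →14  S(S(S(S(S(S(mul(add(Z, Z), SSZ)))))))
  →15  S(S(S(S(S(S(mul(Z, SSZ)))))))
  →16  S^6(Z)

Term B:
  start: add(mul(SSSZ, SSZ), mul(Z, Z))
  →1  add(add(SSZ, mul(SSZ, SSZ)), mul(Z, Z))
  →2  add(S(add(SZ, mul(SSZ, SSZ))), mul(Z, Z))
  →3  S(add(add(SZ, mul(SSZ, SSZ)), mul(Z, Z)))
  →4  S(add(S(add(Z, mul(SSZ, SSZ))), mul(Z, Z)))
  →5  S(S(add(add(Z, mul(SSZ, SSZ)), mul(Z, Z))))
  →6  S(S(add(mul(SSZ, SSZ), mul(Z, Z))))
  →7  S(S(add(add(SSZ, mul(SZ, SSZ)), mul(Z, Z))))
  →8  S(S(add(S(add(SZ, mul(SZ, SSZ))), mul(Z, Z))))
  →9  S(S(S(add(add(SZ, mul(SZ, SSZ)), mul(Z, Z)))))
  →10  S(S(S(add(S(add(Z, mul(SZ, SSZ))), mul(Z, Z)))))
  →11  S(S(S(S(add(add(Z, mul(SZ, SSZ)), mul(Z, Z))))))
  →12  S(S(S(S(add(mul(SZ, SSZ), mul(Z, Z))))))
  →13  S(S(S(S(add(add(SSZ, mul(Z, SSZ)), mul(Z, Z))))))
  →14  S(S(S(S(add(S(add(SZ, mul(Z, SSZ))), mul(Z, Z))))))
  →15  S(S(S(S(S(add(add(SZ, mul(Z, SSZ)), mul(Z, Z)))))))
  →16  S(S(S(S(S(add(S(add(Z, mul(Z, SSZ))), mul(Z, Z)))))))
  →17  S(S(S(S(S(S(add(add(Z, mul(Z, SSZ)), mul(Z, Z))))))))
  →18  S(S(S(S(S(S(add(mul(Z, SSZ), mul(Z, Z))))))))
  →19  S(S(S(S(S(S(add(Z, mul(Z, Z))))))))
  →20  S(S(S(S(S(S(mul(Z, Z)))))))
  →21  S^6(Z)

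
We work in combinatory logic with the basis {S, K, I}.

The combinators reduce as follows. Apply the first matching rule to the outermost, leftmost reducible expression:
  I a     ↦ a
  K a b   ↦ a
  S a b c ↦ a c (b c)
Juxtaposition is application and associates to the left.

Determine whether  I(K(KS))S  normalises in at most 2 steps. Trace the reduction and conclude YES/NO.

Answer: YES — reaches normal form KS in 2 ≤ 2 steps

Working:
  start: I(K(KS))S
  step 1: K(KS)S
  step 2: KS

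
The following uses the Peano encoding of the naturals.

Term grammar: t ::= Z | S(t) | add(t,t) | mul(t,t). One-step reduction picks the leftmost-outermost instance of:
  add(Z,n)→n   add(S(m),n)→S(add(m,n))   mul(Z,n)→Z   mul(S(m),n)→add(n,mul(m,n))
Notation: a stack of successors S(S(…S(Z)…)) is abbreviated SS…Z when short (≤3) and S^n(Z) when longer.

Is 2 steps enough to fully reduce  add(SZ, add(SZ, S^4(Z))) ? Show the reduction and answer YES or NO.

  start: add(SZ, add(SZ, S^4(Z)))
  →1  S(add(Z, add(SZ, S^4(Z))))
  →2  S(add(SZ, S^4(Z)))

Answer: NO — after 2 steps the term is S(add(SZ, S^4(Z))), not yet normal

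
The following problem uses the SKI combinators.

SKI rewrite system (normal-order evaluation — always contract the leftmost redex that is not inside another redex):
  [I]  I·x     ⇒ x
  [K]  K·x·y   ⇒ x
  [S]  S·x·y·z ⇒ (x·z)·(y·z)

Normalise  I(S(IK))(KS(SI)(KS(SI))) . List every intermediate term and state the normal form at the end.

  start: I(S(IK))(KS(SI)(KS(SI)))
  step 1: S(IK)(KS(SI)(KS(SI)))
  step 2: SK(KS(SI)(KS(SI)))
  step 3: SK(S(KS(SI)))
  step 4: SK(SS)

Answer: normal form = SK(SS)  (in 4 steps)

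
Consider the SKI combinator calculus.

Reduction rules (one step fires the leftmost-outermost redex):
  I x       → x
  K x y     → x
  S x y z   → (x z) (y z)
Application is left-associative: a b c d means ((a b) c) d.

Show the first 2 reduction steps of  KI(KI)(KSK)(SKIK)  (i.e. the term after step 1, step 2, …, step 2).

Answer: after 2 steps: KSK(SKIK)

Reduction:
  start: KI(KI)(KSK)(SKIK)
  step 1: I(KSK)(SKIK)
  step 2: KSK(SKIK)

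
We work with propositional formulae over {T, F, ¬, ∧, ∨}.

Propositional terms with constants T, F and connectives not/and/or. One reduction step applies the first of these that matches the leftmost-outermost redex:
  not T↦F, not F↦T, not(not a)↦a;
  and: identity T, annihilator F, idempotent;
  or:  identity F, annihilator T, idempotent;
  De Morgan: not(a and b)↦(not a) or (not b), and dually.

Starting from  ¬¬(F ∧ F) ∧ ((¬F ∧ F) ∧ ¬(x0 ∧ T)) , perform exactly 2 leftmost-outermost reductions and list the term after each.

Answer: after 2 steps: F ∧ ((¬F ∧ F) ∧ ¬(x0 ∧ T))

Working:
  start: ¬¬(F ∧ F) ∧ ((¬F ∧ F) ∧ ¬(x0 ∧ T))
  →1  (F ∧ F) ∧ ((¬F ∧ F) ∧ ¬(x0 ∧ T))
  →2  F ∧ ((¬F ∧ F) ∧ ¬(x0 ∧ T))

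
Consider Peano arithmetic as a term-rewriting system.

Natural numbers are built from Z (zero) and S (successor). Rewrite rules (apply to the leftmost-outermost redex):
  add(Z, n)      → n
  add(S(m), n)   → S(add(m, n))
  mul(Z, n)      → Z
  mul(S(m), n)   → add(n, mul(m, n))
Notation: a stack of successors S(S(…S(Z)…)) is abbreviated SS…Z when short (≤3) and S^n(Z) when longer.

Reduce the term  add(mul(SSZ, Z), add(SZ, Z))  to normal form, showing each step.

  start: add(mul(SSZ, Z), add(SZ, Z))
  step 1: add(add(Z, mul(SZ, Z)), add(SZ, Z))
  step 2: add(mul(SZ, Z), add(SZ, Z))
  step 3: add(add(Z, mul(Z, Z)), add(SZ, Z))
  step 4: add(mul(Z, Z), add(SZ, Z))
  step 5: add(Z, add(SZ, Z))
  step 6: add(SZ, Z)
  step 7: S(add(Z, Z))
  step 8: SZ

Answer: normal form = SZ  (in 8 steps)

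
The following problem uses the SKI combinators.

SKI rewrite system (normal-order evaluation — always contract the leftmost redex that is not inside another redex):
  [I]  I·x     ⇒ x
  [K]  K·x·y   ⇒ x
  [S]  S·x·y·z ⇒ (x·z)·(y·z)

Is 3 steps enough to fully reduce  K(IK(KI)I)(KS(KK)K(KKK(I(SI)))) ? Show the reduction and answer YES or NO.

  start: K(IK(KI)I)(KS(KK)K(KKK(I(SI))))
  [1] IK(KI)I
  [2] K(KI)I
  [3] KI

Answer: YES — reaches normal form KI in 3 ≤ 3 steps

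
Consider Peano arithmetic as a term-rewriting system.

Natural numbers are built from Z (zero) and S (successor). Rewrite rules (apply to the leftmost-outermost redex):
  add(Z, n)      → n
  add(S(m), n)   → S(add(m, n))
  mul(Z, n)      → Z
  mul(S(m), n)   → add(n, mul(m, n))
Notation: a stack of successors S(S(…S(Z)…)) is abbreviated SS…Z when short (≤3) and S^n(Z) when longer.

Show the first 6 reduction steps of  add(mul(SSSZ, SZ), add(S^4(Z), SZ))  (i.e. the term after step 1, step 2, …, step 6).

Answer: after 6 steps: S(add(S(add(Z, mul(SZ, SZ))), add(S^4(Z), SZ)))

Derivation:
  start: add(mul(SSSZ, SZ), add(S^4(Z), SZ))
  step 1: add(add(SZ, mul(SSZ, SZ)), add(S^4(Z), SZ))
  step 2: add(S(add(Z, mul(SSZ, SZ))), add(S^4(Z), SZ))
  step 3: S(add(add(Z, mul(SSZ, SZ)), add(S^4(Z), SZ)))
  step 4: S(add(mul(SSZ, SZ), add(S^4(Z), SZ)))
  step 5: S(add(add(SZ, mul(SZ, SZ)), add(S^4(Z), SZ)))
  step 6: S(add(S(add(Z, mul(SZ, SZ))), add(S^4(Z), SZ)))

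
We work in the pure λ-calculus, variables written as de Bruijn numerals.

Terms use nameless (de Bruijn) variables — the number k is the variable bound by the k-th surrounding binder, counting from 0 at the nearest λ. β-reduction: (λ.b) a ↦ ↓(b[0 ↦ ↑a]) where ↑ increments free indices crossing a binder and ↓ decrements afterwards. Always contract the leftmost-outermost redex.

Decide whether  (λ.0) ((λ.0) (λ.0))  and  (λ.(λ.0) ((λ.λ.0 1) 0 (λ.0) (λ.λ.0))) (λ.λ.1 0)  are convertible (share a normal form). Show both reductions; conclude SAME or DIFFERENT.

Answer: DIFFERENT — A ⇓ λ.0, B ⇓ λ.λ.0

Working:
Term A:
  start: (λ.0) ((λ.0) (λ.0))
  →1  (λ.0) (λ.0)
  →2  λ.0

Term B:
  start: (λ.(λ.0) ((λ.λ.0 1) 0 (λ.0) (λ.λ.0))) (λ.λ.1 0)
  →1  (λ.0) ((λ.λ.0 1) (λ.λ.1 0) (λ.0) (λ.λ.0))
  →2  (λ.λ.0 1) (λ.λ.1 0) (λ.0) (λ.λ.0)
  →3  (λ.0 (λ.λ.1 0)) (λ.0) (λ.λ.0)
  →4  (λ.0) (λ.λ.1 0) (λ.λ.0)
  →5  (λ.λ.1 0) (λ.λ.0)
  →6  λ.(λ.λ.0) 0
  →7  λ.λ.0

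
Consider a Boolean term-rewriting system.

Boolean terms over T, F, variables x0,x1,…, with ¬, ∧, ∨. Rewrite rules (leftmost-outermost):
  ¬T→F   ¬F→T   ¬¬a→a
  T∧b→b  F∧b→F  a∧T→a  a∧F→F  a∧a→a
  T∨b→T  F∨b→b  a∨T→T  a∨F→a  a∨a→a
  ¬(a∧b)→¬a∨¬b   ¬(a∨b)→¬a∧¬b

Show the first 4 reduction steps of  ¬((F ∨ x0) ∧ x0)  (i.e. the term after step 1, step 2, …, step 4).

Answer: after 4 steps: ¬x0 ∨ ¬x0

Derivation:
  start: ¬((F ∨ x0) ∧ x0)
  step 1: ¬(F ∨ x0) ∨ ¬x0
  step 2: (¬F ∧ ¬x0) ∨ ¬x0
  step 3: (T ∧ ¬x0) ∨ ¬x0
  step 4: ¬x0 ∨ ¬x0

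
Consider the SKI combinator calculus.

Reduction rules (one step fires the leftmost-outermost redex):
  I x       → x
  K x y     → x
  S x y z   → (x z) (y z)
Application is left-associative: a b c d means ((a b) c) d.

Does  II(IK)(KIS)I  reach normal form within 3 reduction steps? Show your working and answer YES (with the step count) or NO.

  start: II(IK)(KIS)I
  →1  I(IK)(KIS)I
  →2  IK(KIS)I
  →3  K(KIS)I

Answer: NO — after 3 steps the term is K(KIS)I, not yet normal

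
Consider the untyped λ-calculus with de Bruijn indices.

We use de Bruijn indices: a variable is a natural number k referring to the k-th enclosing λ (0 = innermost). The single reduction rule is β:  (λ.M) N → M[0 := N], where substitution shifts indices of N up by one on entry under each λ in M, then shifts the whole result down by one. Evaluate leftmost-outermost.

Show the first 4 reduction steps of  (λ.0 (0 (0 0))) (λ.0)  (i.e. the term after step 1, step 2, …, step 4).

Answer: after 4 steps: λ.0

Reduction:
  start: (λ.0 (0 (0 0))) (λ.0)
  [1] (λ.0) ((λ.0) ((λ.0) (λ.0)))
  [2] (λ.0) ((λ.0) (λ.0))
  [3] (λ.0) (λ.0)
  [4] λ.0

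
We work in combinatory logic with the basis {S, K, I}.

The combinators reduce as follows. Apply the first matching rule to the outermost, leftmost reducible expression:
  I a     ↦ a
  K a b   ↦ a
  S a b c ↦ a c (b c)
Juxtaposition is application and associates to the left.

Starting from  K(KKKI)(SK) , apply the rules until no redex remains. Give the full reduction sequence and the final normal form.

  start: K(KKKI)(SK)
  step 1: KKKI
  step 2: KI

Answer: normal form = KI  (in 2 steps)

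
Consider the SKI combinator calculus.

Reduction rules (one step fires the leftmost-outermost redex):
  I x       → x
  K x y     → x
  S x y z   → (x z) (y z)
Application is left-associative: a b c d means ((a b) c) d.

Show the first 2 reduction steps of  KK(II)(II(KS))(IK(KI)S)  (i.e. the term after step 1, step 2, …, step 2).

  start: KK(II)(II(KS))(IK(KI)S)
  step 1: K(II(KS))(IK(KI)S)
  step 2: II(KS)

Answer: after 2 steps: II(KS)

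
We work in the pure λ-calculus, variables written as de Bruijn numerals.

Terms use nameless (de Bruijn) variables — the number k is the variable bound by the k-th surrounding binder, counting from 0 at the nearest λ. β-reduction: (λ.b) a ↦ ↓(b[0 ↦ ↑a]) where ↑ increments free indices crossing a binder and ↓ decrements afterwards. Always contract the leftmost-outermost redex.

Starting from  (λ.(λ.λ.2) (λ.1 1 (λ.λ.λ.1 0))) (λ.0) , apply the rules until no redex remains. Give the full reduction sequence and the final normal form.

  start: (λ.(λ.λ.2) (λ.1 1 (λ.λ.λ.1 0))) (λ.0)
  step 1: (λ.λ.λ.0) (λ.(λ.0) (λ.0) (λ.λ.λ.1 0))
  step 2: λ.λ.0

Answer: normal form = λ.λ.0  (in 2 steps)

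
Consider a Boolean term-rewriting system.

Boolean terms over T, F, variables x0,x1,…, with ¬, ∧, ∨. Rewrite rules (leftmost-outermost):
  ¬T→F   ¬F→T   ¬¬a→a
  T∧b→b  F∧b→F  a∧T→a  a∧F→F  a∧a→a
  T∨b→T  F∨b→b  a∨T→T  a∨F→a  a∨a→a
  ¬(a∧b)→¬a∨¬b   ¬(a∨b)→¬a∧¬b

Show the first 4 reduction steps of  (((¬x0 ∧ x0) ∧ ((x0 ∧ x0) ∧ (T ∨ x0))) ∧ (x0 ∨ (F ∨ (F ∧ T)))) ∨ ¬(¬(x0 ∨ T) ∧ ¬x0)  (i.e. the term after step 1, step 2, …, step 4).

Answer: after 4 steps: (((¬x0 ∧ x0) ∧ x0) ∧ (x0 ∨ (F ∧ T))) ∨ ¬(¬(x0 ∨ T) ∧ ¬x0)

Working:
  start: (((¬x0 ∧ x0) ∧ ((x0 ∧ x0) ∧ (T ∨ x0))) ∧ (x0 ∨ (F ∨ (F ∧ T)))) ∨ ¬(¬(x0 ∨ T) ∧ ¬x0)
  step 1: (((¬x0 ∧ x0) ∧ (x0 ∧ (T ∨ x0))) ∧ (x0 ∨ (F ∨ (F ∧ T)))) ∨ ¬(¬(x0 ∨ T) ∧ ¬x0)
  step 2: (((¬x0 ∧ x0) ∧ (x0 ∧ T)) ∧ (x0 ∨ (F ∨ (F ∧ T)))) ∨ ¬(¬(x0 ∨ T) ∧ ¬x0)
  step 3: (((¬x0 ∧ x0) ∧ x0) ∧ (x0 ∨ (F ∨ (F ∧ T)))) ∨ ¬(¬(x0 ∨ T) ∧ ¬x0)
  step 4: (((¬x0 ∧ x0) ∧ x0) ∧ (x0 ∨ (F ∧ T))) ∨ ¬(¬(x0 ∨ T) ∧ ¬x0)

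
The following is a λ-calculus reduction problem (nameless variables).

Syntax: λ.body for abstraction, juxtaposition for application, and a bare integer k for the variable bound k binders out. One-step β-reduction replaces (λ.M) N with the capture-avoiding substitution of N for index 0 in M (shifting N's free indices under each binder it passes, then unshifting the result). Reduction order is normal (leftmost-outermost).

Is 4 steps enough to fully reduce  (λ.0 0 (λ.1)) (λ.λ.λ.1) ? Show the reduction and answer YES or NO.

Answer: YES — reaches normal form λ.λ.λ.λ.λ.1 in 3 ≤ 4 steps

Derivation:
  start: (λ.0 0 (λ.1)) (λ.λ.λ.1)
  step 1: (λ.λ.λ.1) (λ.λ.λ.1) (λ.λ.λ.λ.1)
  step 2: (λ.λ.1) (λ.λ.λ.λ.1)
  step 3: λ.λ.λ.λ.λ.1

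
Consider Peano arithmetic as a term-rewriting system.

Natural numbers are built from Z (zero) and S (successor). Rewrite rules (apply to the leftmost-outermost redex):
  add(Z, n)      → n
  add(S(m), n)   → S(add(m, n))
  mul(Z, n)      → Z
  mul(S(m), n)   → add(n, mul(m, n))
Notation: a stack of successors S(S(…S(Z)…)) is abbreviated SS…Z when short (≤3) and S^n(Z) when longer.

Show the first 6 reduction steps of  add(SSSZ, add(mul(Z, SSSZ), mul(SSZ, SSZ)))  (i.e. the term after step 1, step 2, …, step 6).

  start: add(SSSZ, add(mul(Z, SSSZ), mul(SSZ, SSZ)))
  →1  S(add(SSZ, add(mul(Z, SSSZ), mul(SSZ, SSZ))))
  →2  S(S(add(SZ, add(mul(Z, SSSZ), mul(SSZ, SSZ)))))
  →3  S(S(S(add(Z, add(mul(Z, SSSZ), mul(SSZ, SSZ))))))
  →4  S(S(S(add(mul(Z, SSSZ), mul(SSZ, SSZ)))))
  →5  S(S(S(add(Z, mul(SSZ, SSZ)))))
  →6  S(S(S(mul(SSZ, SSZ))))

Answer: after 6 steps: S(S(S(mul(SSZ, SSZ))))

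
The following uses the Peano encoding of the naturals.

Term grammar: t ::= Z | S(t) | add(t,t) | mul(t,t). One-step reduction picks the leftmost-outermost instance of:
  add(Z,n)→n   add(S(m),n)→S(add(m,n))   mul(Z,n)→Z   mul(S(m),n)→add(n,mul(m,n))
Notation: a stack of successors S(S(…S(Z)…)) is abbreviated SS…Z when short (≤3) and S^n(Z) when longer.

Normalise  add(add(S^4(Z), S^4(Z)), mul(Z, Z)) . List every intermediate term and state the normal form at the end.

Answer: normal form = S^8(Z)  (in 15 steps)

Reduction:
  start: add(add(S^4(Z), S^4(Z)), mul(Z, Z))
  [1] add(S(add(SSSZ, S^4(Z))), mul(Z, Z))
  [2] S(add(add(SSSZ, S^4(Z)), mul(Z, Z)))
  [3] S(add(S(add(SSZ, S^4(Z))), mul(Z, Z)))
  [4] S(S(add(add(SSZ, S^4(Z)), mul(Z, Z))))
  [5] S(S(add(S(add(SZ, S^4(Z))), mul(Z, Z))))
  [6] S(S(S(add(add(SZ, S^4(Z)), mul(Z, Z)))))
  [7] S(S(S(add(S(add(Z, S^4(Z))), mul(Z, Z)))))
  [8] S(S(S(S(add(add(Z, S^4(Z)), mul(Z, Z))))))
  [9] S(S(S(S(add(S^4(Z), mul(Z, Z))))))
  [10] S(S(S(S(S(add(SSSZ, mul(Z, Z)))))))
  [11] S(S(S(S(S(S(add(SSZ, mul(Z, Z))))))))
  [12] S(S(S(S(S(S(S(add(SZ, mul(Z, Z)))))))))
  [13] S(S(S(S(S(S(S(S(add(Z, mul(Z, Z))))))))))
  [14] S(S(S(S(S(S(S(S(mul(Z, Z)))))))))
  [15] S^8(Z)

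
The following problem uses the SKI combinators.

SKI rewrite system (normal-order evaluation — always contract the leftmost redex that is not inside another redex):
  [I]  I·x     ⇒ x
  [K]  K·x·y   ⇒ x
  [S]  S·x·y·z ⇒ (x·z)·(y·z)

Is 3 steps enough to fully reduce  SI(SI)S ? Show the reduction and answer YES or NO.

  start: SI(SI)S
  →1  IS(SIS)
  →2  S(SIS)

Answer: YES — reaches normal form S(SIS) in 2 ≤ 3 steps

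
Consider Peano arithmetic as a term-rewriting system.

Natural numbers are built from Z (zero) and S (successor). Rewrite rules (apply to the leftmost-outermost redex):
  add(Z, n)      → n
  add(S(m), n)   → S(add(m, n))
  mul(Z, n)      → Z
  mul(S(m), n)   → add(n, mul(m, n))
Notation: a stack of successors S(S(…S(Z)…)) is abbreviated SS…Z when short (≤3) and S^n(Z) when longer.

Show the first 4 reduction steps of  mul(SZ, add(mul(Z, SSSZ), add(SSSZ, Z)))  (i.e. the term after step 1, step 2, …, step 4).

Answer: after 4 steps: add(S(add(SSZ, Z)), mul(Z, add(mul(Z, SSSZ), add(SSSZ, Z))))

Working:
  start: mul(SZ, add(mul(Z, SSSZ), add(SSSZ, Z)))
  →1  add(add(mul(Z, SSSZ), add(SSSZ, Z)), mul(Z, add(mul(Z, SSSZ), add(SSSZ, Z))))
  →2  add(add(Z, add(SSSZ, Z)), mul(Z, add(mul(Z, SSSZ), add(SSSZ, Z))))
  →3  add(add(SSSZ, Z), mul(Z, add(mul(Z, SSSZ), add(SSSZ, Z))))
  →4  add(S(add(SSZ, Z)), mul(Z, add(mul(Z, SSSZ), add(SSSZ, Z))))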